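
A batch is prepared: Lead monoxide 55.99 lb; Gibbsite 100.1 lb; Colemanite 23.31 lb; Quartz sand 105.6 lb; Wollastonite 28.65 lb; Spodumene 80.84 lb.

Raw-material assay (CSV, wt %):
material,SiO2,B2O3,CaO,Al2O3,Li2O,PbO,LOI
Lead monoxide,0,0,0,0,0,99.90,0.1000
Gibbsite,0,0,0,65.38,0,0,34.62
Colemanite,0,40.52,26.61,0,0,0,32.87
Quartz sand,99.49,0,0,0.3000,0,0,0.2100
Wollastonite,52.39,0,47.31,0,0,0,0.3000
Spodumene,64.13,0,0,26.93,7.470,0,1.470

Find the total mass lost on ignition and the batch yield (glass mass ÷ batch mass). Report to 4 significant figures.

Mid-chain values are printed, rounded to four significant digits, in the working; the whole derivation maintains full float precision from start to finish — each reported figure is rounded a single time; the derived quantities (ignition loss, the totals, the yield, six oxide percentages, net glass mass) are recomputed at full float precision using the weight values at 350.6 lb of glass as set out in question or answer.
Each material's LOI contribution:
  Lead monoxide: 55.99 × 0.001000 = 0.05599 lb
  Gibbsite: 100.1 × 0.3462 = 34.65 lb
  Colemanite: 23.31 × 0.3287 = 7.662 lb
  Quartz sand: 105.6 × 0.002100 = 0.2218 lb
  Wollastonite: 28.65 × 0.003000 = 0.08595 lb
  Spodumene: 80.84 × 0.01470 = 1.188 lb
Total LOI = 43.87 lb
Glass = batch − LOI = 394.5 − 43.87 = 350.6 lb

LOI loss = 43.87 lb; glass = 350.6 lb; yield = 88.88%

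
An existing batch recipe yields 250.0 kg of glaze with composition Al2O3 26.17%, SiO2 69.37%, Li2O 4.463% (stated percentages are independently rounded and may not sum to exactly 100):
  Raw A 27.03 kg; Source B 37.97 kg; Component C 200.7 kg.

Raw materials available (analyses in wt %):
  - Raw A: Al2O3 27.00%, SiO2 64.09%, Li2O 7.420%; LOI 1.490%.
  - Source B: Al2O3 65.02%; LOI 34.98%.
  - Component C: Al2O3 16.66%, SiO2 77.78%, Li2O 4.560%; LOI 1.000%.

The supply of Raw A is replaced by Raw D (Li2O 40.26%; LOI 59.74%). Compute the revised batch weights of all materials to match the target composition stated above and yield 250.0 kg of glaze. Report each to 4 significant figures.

All arithmetic carries full precision in all steps; working values are displayed (rounded to four significant digits) between the steps; every reported number undergoes a single rounding — the derived quantities (net glass mass, totals, the yield, the three compositions, ignition loss) are recomputed in full float precision starting from the weights for 250.0 kg of glass as set out in the problem or the answer.
The oxide mass targets at 250.0 kg glaze:
  Al2O3: 26.17% × 250.0 = 65.42 kg
  SiO2: 69.37% × 250.0 = 173.4 kg
  Li2O: 4.463% × 250.0 = 11.16 kg
A balance pass over the oxides, from the weights as reported, for the quoted basis mass (summed amounts equal target values within answer rounding):
  Al2O3: 43.49·0.6502 + 223.0·0.1666 = 65.43 kg (target 65.42 kg)
  SiO2: 223.0·0.7778 = 173.4 kg (target 173.4 kg)
  Li2O: 2.459·0.4026 + 223.0·0.04560 = 11.16 kg (target 11.16 kg)
Auditing the glass mass value: batch Σ − ignition loss = 250.0 kg (per-oxide target masses sum to 250.0 kg; basis as stated: 250.0 kg — differing by rounding only).
Batch grand total — Σ batch = 268.9 kg; ignition loss, Σ(batch × LOI) = 18.91 kg; glass ÷ batch gives a yield of 92.97%.

Revised batch per 250.0 kg glaze:
  Raw D: 2.459 kg
  Source B: 43.49 kg
  Component C: 223.0 kg
Total batch = 268.9 kg; LOI loss = 18.91 kg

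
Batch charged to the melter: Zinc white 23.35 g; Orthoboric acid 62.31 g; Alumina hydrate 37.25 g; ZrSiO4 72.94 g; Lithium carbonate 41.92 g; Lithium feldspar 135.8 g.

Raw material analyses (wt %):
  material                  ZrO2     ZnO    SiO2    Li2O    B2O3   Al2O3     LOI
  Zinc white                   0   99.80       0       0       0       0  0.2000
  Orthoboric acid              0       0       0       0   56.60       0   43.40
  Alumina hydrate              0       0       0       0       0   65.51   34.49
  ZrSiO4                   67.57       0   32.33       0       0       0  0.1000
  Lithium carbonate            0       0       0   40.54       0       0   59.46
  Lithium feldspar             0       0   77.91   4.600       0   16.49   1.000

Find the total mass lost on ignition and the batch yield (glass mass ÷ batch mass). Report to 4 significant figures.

LOI loss = 66.29 g; glass = 307.3 g; yield = 82.25%

All internal work keeps full precision from first step to last; values along the way are displayed rounded to four significant digits when written out; a single rounding finalizes each reported result — derived quantities (the yield, glass mass, the totals, LOI, six oxide percentages) are recomputed using the weight values on 307.3 g of glass at exact precision as quoted within the problem or the answer.
Ignition loss by material:
  Zinc white: 23.35 × 0.002000 = 0.04670 g
  Orthoboric acid: 62.31 × 0.4340 = 27.04 g
  Alumina hydrate: 37.25 × 0.3449 = 12.85 g
  ZrSiO4: 72.94 × 0.001000 = 0.07294 g
  Lithium carbonate: 41.92 × 0.5946 = 24.93 g
  Lithium feldspar: 135.8 × 0.01000 = 1.358 g
Total LOI = 66.29 g
Glass = batch − LOI = 373.6 − 66.29 = 307.3 g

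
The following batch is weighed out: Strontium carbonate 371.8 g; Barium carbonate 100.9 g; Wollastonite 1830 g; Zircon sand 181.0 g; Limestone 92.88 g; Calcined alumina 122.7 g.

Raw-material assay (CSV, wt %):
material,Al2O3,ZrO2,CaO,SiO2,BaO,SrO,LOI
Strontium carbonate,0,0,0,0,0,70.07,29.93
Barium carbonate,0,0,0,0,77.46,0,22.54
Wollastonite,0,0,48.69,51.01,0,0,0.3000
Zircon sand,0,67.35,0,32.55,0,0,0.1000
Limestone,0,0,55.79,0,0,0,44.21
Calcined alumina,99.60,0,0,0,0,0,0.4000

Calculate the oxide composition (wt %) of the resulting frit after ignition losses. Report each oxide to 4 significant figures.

In-progress results are displayed, rounded to four significant figures, in the working; the working math holds exact precision end to end; each reported number includes exactly one rounding — derived quantities (net glass mass, the six compositions, the yield, ignition loss, the totals) are recomputed at exact precision using the weight values for 2518 g of glass, as set out in the problem or answer text.
Oxide-by-oxide delivered mass:
  Al2O3: 122.7·0.9960 = 122.2 g
  ZrO2: 181.0·0.6735 = 121.9 g
  CaO: 1830·0.4869 + 92.88·0.5579 = 942.8 g
  SiO2: 1830·0.5101 + 181.0·0.3255 = 992.4 g
  BaO: 100.9·0.7746 = 78.16 g
  SrO: 371.8·0.7007 = 260.5 g
LOI: 371.8·0.2993 + 100.9·0.2254 + 1830·0.003000 + 181.0·0.001000 + 92.88·0.4421 + 122.7·0.004000 = 181.2 g
Resulting glass, batch − LOI: 2699 − 181.2 = 2518 g (the oxide masses sum to this)
wt % = oxide mass / glass mass × 100

Glass mass = 2518 g (batch 2699 − LOI 181.2).
Composition: Al2O3 4.853%, ZrO2 4.841%, CaO 37.44%, SiO2 39.41%, BaO 3.104%, SrO 10.35%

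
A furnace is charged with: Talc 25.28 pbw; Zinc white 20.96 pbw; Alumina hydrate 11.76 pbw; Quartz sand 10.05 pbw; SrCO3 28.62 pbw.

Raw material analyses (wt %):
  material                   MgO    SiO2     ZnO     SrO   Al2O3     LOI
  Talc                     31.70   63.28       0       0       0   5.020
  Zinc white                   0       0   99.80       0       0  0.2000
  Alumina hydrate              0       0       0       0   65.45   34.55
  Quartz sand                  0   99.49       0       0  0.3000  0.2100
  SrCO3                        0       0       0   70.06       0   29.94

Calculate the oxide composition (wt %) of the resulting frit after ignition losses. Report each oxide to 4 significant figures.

The whole derivation maintains full precision in every operation; the intermediate values appear rounded to 4 significant figures when written out — exactly one rounding is applied to each reported figure — derived quantities, which include net glass mass, the yield, totals, ignition loss, five oxide percentages, are carried in full float precision, as quoted within the question or the answer, from the weighed amounts at 82.71 pbw of glass.
Oxide masses out of the charge:
  MgO: 25.28·0.3170 = 8.014 pbw
  SiO2: 25.28·0.6328 + 10.05·0.9949 = 26.00 pbw
  ZnO: 20.96·0.9980 = 20.92 pbw
  SrO: 28.62·0.7006 = 20.05 pbw
  Al2O3: 11.76·0.6545 + 10.05·0.003000 = 7.727 pbw
LOI: 25.28·0.05020 + 20.96·0.002000 + 11.76·0.3455 + 10.05·0.002100 + 28.62·0.2994 = 13.96 pbw
The glass mass, total less LOI, = 96.67 − 13.96 = 82.71 pbw (= Σ oxide masses)
percent by weight: oxide/glass ×100

Glass mass = 82.71 pbw (batch 96.67 − LOI 13.96).
Composition: MgO 9.689%, SiO2 31.43%, ZnO 25.29%, SrO 24.24%, Al2O3 9.343%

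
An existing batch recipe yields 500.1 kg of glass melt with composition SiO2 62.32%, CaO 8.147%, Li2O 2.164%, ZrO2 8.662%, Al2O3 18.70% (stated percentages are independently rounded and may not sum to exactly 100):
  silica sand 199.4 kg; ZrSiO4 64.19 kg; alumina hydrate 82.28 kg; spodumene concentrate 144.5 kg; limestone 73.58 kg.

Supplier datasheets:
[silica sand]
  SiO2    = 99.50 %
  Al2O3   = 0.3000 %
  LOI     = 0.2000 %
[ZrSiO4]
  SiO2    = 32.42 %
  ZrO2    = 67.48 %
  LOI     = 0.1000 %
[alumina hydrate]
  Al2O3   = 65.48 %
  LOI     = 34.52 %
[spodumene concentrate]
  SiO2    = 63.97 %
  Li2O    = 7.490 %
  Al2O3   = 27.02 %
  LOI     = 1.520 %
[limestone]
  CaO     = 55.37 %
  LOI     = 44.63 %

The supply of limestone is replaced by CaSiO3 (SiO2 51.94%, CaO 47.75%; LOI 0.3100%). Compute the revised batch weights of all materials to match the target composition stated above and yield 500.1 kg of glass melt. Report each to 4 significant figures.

Revised batch per 500.1 kg glass melt:
  silica sand: 154.9 kg
  ZrSiO4: 64.19 kg
  alumina hydrate: 82.49 kg
  spodumene concentrate: 144.5 kg
  CaSiO3: 85.33 kg
Total batch = 531.4 kg; LOI loss = 31.31 kg

In-progress results are shown, rounded to 4 significant figures, as written — every computation maintains exact precision through every step; exactly one rounding goes into each reported value; all derived quantities, which include ignition loss, glass mass, the five compositions, totals, yield, are carried in exact precision, as given in either problem or answer, from the weighed amounts per 500.1 kg of glass.
Target masses of each oxide per 500.1 kg glass melt:
  SiO2: 62.32% × 500.1 = 311.7 kg
  CaO: 8.147% × 500.1 = 40.74 kg
  Li2O: 2.164% × 500.1 = 10.82 kg
  ZrO2: 8.662% × 500.1 = 43.32 kg
  Al2O3: 18.70% × 500.1 = 93.52 kg
Sums-versus-targets review given the weights on record, per the basis as stated (delivered sums recover each target inside rounding margins):
  SiO2: 154.9·0.9950 + 64.19·0.3242 + 144.5·0.6397 + 85.33·0.5194 = 311.7 kg (target 311.7 kg)
  CaO: 85.33·0.4775 = 40.75 kg (target 40.74 kg)
  Li2O: 144.5·0.07490 = 10.82 kg (target 10.82 kg)
  ZrO2: 64.19·0.6748 = 43.32 kg (target 43.32 kg)
  Al2O3: 154.9·0.003000 + 82.49·0.6548 + 144.5·0.2702 = 93.52 kg (target 93.52 kg)
Consistency of the glass mass: whole batch net of LOI = 500.1 kg (the targets, summed, come to 500.1 kg; versus the stated basis of 500.1 kg — gaps are rounding artifacts).
Summing the batch: Σ batch = 531.4 kg; loss to ignition Σ batch·LOI = 31.31 kg; the yield ratio, glass ÷ batch: 94.11%.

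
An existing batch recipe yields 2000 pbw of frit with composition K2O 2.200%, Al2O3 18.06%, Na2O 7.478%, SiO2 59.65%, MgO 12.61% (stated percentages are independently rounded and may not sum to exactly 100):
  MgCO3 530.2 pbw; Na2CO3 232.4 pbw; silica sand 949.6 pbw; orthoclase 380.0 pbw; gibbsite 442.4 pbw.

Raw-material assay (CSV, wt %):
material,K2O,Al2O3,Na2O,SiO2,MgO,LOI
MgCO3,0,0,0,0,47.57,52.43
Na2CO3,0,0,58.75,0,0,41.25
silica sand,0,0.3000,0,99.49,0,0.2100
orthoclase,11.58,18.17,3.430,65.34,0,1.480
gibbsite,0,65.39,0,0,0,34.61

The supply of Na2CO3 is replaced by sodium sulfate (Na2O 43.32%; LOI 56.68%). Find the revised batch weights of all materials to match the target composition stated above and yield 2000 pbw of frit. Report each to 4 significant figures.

Revised batch per 2000 pbw frit:
  MgCO3: 530.2 pbw
  sodium sulfate: 315.2 pbw
  silica sand: 949.6 pbw
  orthoclase: 380.0 pbw
  gibbsite: 442.4 pbw
Total batch = 2617 pbw; LOI loss = 617.4 pbw

The whole derivation holds full float precision in every operation; intermediates appear rounded to 4 significant digits in the printout; each reported value includes exactly one rounding. All derived quantities, including ignition loss, glass mass, yield, five oxide percentages, the totals, are computed using the weight values per 2000 pbw of glass at exact precision, as they appear in either problem or answer.
The oxide mass targets at 2000 pbw frit:
  K2O: 2.200% × 2000 = 44.00 pbw
  Al2O3: 18.06% × 2000 = 361.2 pbw
  Na2O: 7.478% × 2000 = 149.6 pbw
  SiO2: 59.65% × 2000 = 1193 pbw
  MgO: 12.61% × 2000 = 252.2 pbw
Verifying the oxide balance with the batch weights as given, at the basis given (target by target, the sums agree modulo rounding of the values):
  K2O: 380.0·0.1158 = 44.00 pbw (target 44.00 pbw)
  Al2O3: 949.6·0.003000 + 380.0·0.1817 + 442.4·0.6539 = 361.2 pbw (target 361.2 pbw)
  Na2O: 315.2·0.4332 + 380.0·0.03430 = 149.6 pbw (target 149.6 pbw)
  SiO2: 949.6·0.9949 + 380.0·0.6534 = 1193 pbw (target 1193 pbw)
  MgO: 530.2·0.4757 = 252.2 pbw (target 252.2 pbw)
Glass-mass bookkeeping: total charge less LOI = 2000 pbw (the Σ of target masses is 2000 pbw; basis as stated: 2000 pbw — any gap is answer rounding).
Batch grand total — Σ batch = 2617 pbw; LOI removed, Σ of batch·LOI: 617.4 pbw; as yield: glass ÷ batch → 76.41%.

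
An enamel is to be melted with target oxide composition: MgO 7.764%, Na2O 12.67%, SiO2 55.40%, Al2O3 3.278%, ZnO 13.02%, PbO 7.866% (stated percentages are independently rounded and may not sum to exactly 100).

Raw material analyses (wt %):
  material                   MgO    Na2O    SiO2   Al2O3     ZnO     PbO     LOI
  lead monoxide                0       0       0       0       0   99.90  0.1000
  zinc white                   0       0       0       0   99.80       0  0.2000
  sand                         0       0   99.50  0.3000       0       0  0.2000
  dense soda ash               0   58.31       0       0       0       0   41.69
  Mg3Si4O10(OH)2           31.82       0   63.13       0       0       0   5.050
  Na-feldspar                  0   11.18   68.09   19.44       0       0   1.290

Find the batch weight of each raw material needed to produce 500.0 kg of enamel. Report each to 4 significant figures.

The intermediate values are shown rounded to four significant figures in the working. Every computation holds exact precision at every stage. Each reported result receives exactly one rounding; the derived quantities (the six compositions, net glass mass, the yield, ignition loss, the totals) are recomputed from the weighed amounts on 500.0 kg of glass at exact precision, as they appear in either problem or answer.
The oxide mass targets at 500.0 kg enamel:
  MgO: 7.764% × 500.0 = 38.82 kg
  Na2O: 12.67% × 500.0 = 63.35 kg
  SiO2: 55.40% × 500.0 = 277.0 kg
  Al2O3: 3.278% × 500.0 = 16.39 kg
  ZnO: 13.02% × 500.0 = 65.10 kg
  PbO: 7.866% × 500.0 = 39.33 kg
Per-oxide balance check with the batch weights as given, at the basis given (each sum matches its target mass given rounding of the digits):
  MgO: 122.0·0.3182 = 38.82 kg (target 38.82 kg)
  Na2O: 92.91·0.5831 + 82.08·0.1118 = 63.35 kg (target 63.35 kg)
  SiO2: 144.8·0.9950 + 122.0·0.6313 + 82.08·0.6809 = 277.0 kg (target 277.0 kg)
  Al2O3: 144.8·0.003000 + 82.08·0.1944 = 16.39 kg (target 16.39 kg)
  ZnO: 65.23·0.9980 = 65.10 kg (target 65.10 kg)
  PbO: 39.37·0.9990 = 39.33 kg (target 39.33 kg)
Consistency of the glass mass: total charge less LOI = 500.0 kg (summing oxide targets gives 500.0 kg; the stated basis being 500.0 kg — rounding explains the deltas).
Adding the batch up: Σ batch = 546.4 kg; loss to ignition Σ batch·LOI = 46.41 kg; yield = glass ÷ total batch = 91.51%.

Batch per 500.0 kg enamel:
  lead monoxide: 39.37 kg
  zinc white: 65.23 kg
  sand: 144.8 kg
  dense soda ash: 92.91 kg
  Mg3Si4O10(OH)2: 122.0 kg
  Na-feldspar: 82.08 kg
Total batch = 546.4 kg; LOI loss = 46.41 kg; yield = 91.51%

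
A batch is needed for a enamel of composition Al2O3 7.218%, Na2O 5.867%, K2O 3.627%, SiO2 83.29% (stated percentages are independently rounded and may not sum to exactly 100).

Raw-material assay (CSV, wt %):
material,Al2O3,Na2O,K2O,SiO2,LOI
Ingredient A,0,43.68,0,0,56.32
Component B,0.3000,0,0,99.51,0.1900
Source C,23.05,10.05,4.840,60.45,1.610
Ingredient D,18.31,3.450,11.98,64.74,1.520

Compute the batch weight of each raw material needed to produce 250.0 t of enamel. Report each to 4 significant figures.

Every computation runs at full precision through every step; values along the way are printed, rounded to 4 significant figures, in the working; every reported number includes exactly one rounding; the derived quantities are recomputed in full precision (ignition loss, four oxide percentages, yield, glass mass, totals) starting from the weights for 250.0 t of glass, exactly as printed in the problem or answer text.
The oxide mass targets at 250.0 t enamel:
  Al2O3: 7.218% × 250.0 = 18.05 t
  Na2O: 5.867% × 250.0 = 14.67 t
  K2O: 3.627% × 250.0 = 9.068 t
  SiO2: 83.29% × 250.0 = 208.2 t
Per-oxide balance check per the reported batch figures, for the quoted basis mass (sums match the target masses within answer rounding):
  Al2O3: 151.8·0.003000 + 23.84·0.2305 + 66.06·0.1831 = 18.05 t (target 18.05 t)
  Na2O: 22.88·0.4368 + 23.84·0.1005 + 66.06·0.03450 = 14.67 t (target 14.67 t)
  K2O: 23.84·0.04840 + 66.06·0.1198 = 9.068 t (target 9.068 t)
  SiO2: 151.8·0.9951 + 23.84·0.6045 + 66.06·0.6474 = 208.2 t (target 208.2 t)
Glass mass check: total charge less LOI = 250.0 t (per-oxide target masses sum to 250.0 t; against the stated basis, 250.0 t — any gap is answer rounding).
Total batch = Σ batch = 264.6 t; ignition loss, Σ(batch × LOI) = 14.56 t; the yield ratio, glass ÷ batch: 94.50%.

Batch per 250.0 t enamel:
  Ingredient A: 22.88 t
  Component B: 151.8 t
  Source C: 23.84 t
  Ingredient D: 66.06 t
Total batch = 264.6 t; LOI loss = 14.56 t; yield = 94.50%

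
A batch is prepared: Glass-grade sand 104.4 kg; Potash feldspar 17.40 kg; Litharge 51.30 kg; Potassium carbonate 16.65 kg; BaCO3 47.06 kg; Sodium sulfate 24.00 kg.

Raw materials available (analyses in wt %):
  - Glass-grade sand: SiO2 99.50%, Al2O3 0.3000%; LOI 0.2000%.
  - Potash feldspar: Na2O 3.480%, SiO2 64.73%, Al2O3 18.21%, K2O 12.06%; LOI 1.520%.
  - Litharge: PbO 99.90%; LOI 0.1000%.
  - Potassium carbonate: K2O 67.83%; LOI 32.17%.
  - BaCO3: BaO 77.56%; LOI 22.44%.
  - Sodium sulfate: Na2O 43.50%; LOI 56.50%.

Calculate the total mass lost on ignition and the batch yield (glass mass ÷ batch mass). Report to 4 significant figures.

Every computation keeps exact precision from start to finish. Values along the way are displayed, rounded to 4 significant figures, at each printed step — exactly one rounding lands on every reported result — all derived quantities (yield, the six compositions, totals, LOI, glass mass) are carried starting from the weights per 230.8 kg of glass at full precision exactly as printed in the problem or the answer.
LOI of each material in turn:
  Glass-grade sand: 104.4 × 0.002000 = 0.2088 kg
  Potash feldspar: 17.40 × 0.01520 = 0.2645 kg
  Litharge: 51.30 × 0.001000 = 0.05130 kg
  Potassium carbonate: 16.65 × 0.3217 = 5.356 kg
  BaCO3: 47.06 × 0.2244 = 10.56 kg
  Sodium sulfate: 24.00 × 0.5650 = 13.56 kg
Total LOI = 30.00 kg
Glass = batch − LOI = 260.8 − 30.00 = 230.8 kg

LOI loss = 30.00 kg; glass = 230.8 kg; yield = 88.50%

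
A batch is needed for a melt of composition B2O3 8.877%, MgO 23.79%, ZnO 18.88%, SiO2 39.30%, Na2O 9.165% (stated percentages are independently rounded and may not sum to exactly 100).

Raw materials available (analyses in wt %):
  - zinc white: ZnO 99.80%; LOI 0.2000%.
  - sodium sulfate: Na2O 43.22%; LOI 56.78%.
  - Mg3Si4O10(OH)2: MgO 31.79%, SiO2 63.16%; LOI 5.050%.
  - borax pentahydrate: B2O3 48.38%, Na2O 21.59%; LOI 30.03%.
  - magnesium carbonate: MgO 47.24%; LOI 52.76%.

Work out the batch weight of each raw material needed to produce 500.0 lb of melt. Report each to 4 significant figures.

Batch per 500.0 lb melt:
  zinc white: 94.59 lb
  sodium sulfate: 60.20 lb
  Mg3Si4O10(OH)2: 311.1 lb
  borax pentahydrate: 91.74 lb
  magnesium carbonate: 42.44 lb
Total batch = 600.1 lb; LOI loss = 100.0 lb; yield = 83.33%

Every computation keeps full float precision in every operation — mid-chain values are displayed with 4-significant-digit rounding within the worked lines; a single rounding finalizes each reported result. The derived quantities are recomputed in exact precision (net glass mass, five oxide percentages, yield, LOI, the totals) from the batch weights on 500.0 lb of glass, as given in the problem or answer text.
Target oxide masses per 500.0 lb melt:
  B2O3: 8.877% × 500.0 = 44.38 lb
  MgO: 23.79% × 500.0 = 119.0 lb
  ZnO: 18.88% × 500.0 = 94.40 lb
  SiO2: 39.30% × 500.0 = 196.5 lb
  Na2O: 9.165% × 500.0 = 45.82 lb
Mass-balance tally per oxide working from each reported weight, for the quoted basis mass (every target is met by its sum inside rounding margins):
  B2O3: 91.74·0.4838 = 44.38 lb (target 44.38 lb)
  MgO: 311.1·0.3179 + 42.44·0.4724 = 118.9 lb (target 119.0 lb)
  ZnO: 94.59·0.9980 = 94.40 lb (target 94.40 lb)
  SiO2: 311.1·0.6316 = 196.5 lb (target 196.5 lb)
  Na2O: 60.20·0.4322 + 91.74·0.2159 = 45.83 lb (target 45.82 lb)
The glass-mass cross-check: total charge less LOI = 500.0 lb (per-oxide target masses sum to 500.1 lb; stated basis 500.0 lb — a pure rounding effect).
Batch total: Σ batch = 600.1 lb; ignition loss, Σ(batch × LOI) = 100.0 lb; yield: glass divided by total = 83.33%.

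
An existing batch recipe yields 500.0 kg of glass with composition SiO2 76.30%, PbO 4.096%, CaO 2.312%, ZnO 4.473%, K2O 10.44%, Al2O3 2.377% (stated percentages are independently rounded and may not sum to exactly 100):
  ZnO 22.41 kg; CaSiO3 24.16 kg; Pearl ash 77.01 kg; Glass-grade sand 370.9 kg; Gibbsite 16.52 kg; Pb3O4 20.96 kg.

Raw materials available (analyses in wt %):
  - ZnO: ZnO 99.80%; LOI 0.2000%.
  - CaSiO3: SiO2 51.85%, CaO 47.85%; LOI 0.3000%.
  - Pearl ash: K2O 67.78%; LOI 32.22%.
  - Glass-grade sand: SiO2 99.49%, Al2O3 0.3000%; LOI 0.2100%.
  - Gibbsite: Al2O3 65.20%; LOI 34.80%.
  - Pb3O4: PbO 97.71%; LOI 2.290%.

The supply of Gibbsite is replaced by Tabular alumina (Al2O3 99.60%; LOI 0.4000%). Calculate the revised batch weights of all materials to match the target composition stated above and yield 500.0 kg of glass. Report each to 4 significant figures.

Revised batch per 500.0 kg glass:
  ZnO: 22.41 kg
  CaSiO3: 24.16 kg
  Pearl ash: 77.01 kg
  Glass-grade sand: 370.9 kg
  Tabular alumina: 10.82 kg
  Pb3O4: 20.96 kg
Total batch = 526.3 kg; LOI loss = 26.23 kg

Rounding to four significant figures governs every in-between result as printed; every computation keeps full float precision end to end. Every reported result undergoes a single rounding. The derived quantities, which include totals, the yield, LOI, net glass mass, six oxide percentages, are recomputed at full float precision, as written in problem or answer, starting from the weights on 500.0 kg of glass.
Oxide mass targets, per 500.0 kg glass:
  SiO2: 76.30% × 500.0 = 381.5 kg
  PbO: 4.096% × 500.0 = 20.48 kg
  CaO: 2.312% × 500.0 = 11.56 kg
  ZnO: 4.473% × 500.0 = 22.36 kg
  K2O: 10.44% × 500.0 = 52.20 kg
  Al2O3: 2.377% × 500.0 = 11.88 kg
Checking each oxide sum with the batch weights as given, at the basis given (target by target, the sums agree within answer rounding):
  SiO2: 24.16·0.5185 + 370.9·0.9949 = 381.5 kg (target 381.5 kg)
  PbO: 20.96·0.9771 = 20.48 kg (target 20.48 kg)
  CaO: 24.16·0.4785 = 11.56 kg (target 11.56 kg)
  ZnO: 22.41·0.9980 = 22.37 kg (target 22.36 kg)
  K2O: 77.01·0.6778 = 52.20 kg (target 52.20 kg)
  Al2O3: 370.9·0.003000 + 10.82·0.9960 = 11.89 kg (target 11.88 kg)
Glass-mass bookkeeping: batch Σ − ignition loss = 500.0 kg (summing oxide targets gives 500.0 kg; with the basis standing at 500.0 kg — a pure rounding effect).
Adding the batch up: Σ batch = 526.3 kg; LOI loss = Σ batch·LOI = 26.23 kg; glass ÷ batch gives a yield of 95.02%.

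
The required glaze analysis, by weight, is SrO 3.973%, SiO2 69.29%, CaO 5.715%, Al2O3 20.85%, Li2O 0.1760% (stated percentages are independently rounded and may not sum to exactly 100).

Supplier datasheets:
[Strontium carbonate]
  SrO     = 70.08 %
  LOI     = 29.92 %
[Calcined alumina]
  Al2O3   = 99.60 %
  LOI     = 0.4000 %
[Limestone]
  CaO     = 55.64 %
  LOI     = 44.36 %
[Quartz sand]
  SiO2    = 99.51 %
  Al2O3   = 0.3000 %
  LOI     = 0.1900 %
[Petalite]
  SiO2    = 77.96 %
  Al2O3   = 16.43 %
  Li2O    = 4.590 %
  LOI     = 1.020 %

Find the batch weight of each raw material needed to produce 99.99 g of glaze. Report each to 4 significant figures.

The intermediate values are shown, rounded to four significant digits, at each printed step — each numeric step maintains exact precision in every operation. Every reported result takes exactly one rounding — all derived quantities, which include totals, five oxide percentages, yield, LOI, net glass mass, are rebuilt at full precision, exactly as shown in the question or the answer, starting from the weights per 99.99 g of glass.
Per-oxide target masses for 99.99 g glaze:
  SrO: 3.973% × 99.99 = 3.973 g
  SiO2: 69.29% × 99.99 = 69.28 g
  CaO: 5.715% × 99.99 = 5.714 g
  Al2O3: 20.85% × 99.99 = 20.85 g
  Li2O: 0.1760% × 99.99 = 0.1760 g
Sums-versus-targets review using the reported weights, for the quoted basis mass (sums match the target masses net of answer rounding effects):
  SrO: 5.669·0.7008 = 3.973 g (target 3.973 g)
  SiO2: 66.62·0.9951 + 3.834·0.7796 = 69.28 g (target 69.28 g)
  CaO: 10.27·0.5564 = 5.714 g (target 5.714 g)
  Al2O3: 20.10·0.9960 + 66.62·0.003000 + 3.834·0.1643 = 20.85 g (target 20.85 g)
  Li2O: 3.834·0.04590 = 0.1760 g (target 0.1760 g)
The glass-mass cross-check: Σ batch − LOI loss = 99.99 g (the targets, summed, come to 99.99 g; basis as stated: 99.99 g — differing by rounding only).
Total batch = Σ batch = 106.5 g; LOI removed, Σ of batch·LOI: 6.498 g; glass ÷ batch gives a yield of 93.90%.

Batch per 99.99 g glaze:
  Strontium carbonate: 5.669 g
  Calcined alumina: 20.10 g
  Limestone: 10.27 g
  Quartz sand: 66.62 g
  Petalite: 3.834 g
Total batch = 106.5 g; LOI loss = 6.498 g; yield = 93.90%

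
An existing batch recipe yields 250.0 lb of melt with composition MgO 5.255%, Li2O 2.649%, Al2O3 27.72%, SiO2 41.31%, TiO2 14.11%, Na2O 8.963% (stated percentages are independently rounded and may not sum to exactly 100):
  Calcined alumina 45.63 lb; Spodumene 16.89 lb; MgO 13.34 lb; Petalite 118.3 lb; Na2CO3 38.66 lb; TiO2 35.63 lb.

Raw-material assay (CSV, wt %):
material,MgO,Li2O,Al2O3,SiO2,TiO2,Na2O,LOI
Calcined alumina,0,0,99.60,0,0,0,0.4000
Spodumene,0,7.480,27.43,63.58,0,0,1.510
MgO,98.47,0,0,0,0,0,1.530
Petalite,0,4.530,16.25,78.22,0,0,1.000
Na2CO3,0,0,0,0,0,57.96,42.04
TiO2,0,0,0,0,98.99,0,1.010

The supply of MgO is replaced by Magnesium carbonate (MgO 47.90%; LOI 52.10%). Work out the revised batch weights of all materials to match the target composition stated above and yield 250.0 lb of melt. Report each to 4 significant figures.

Revised batch per 250.0 lb melt:
  Calcined alumina: 45.63 lb
  Spodumene: 16.89 lb
  Magnesium carbonate: 27.43 lb
  Petalite: 118.3 lb
  Na2CO3: 38.66 lb
  TiO2: 35.63 lb
Total batch = 282.5 lb; LOI loss = 32.52 lb

The intermediate values are printed rounded to 4 significant figures at each printed step. Full precision is maintained end to end. Exactly one rounding is applied to each reported result; the derived quantities are computed at exact precision (yield, net glass mass, six oxide percentages, the totals, LOI) using the weight values at 250.0 lb of glass, precisely as stated by the problem or the answer.
Per-oxide target masses for 250.0 lb melt:
  MgO: 5.255% × 250.0 = 13.14 lb
  Li2O: 2.649% × 250.0 = 6.622 lb
  Al2O3: 27.72% × 250.0 = 69.30 lb
  SiO2: 41.31% × 250.0 = 103.3 lb
  TiO2: 14.11% × 250.0 = 35.28 lb
  Na2O: 8.963% × 250.0 = 22.41 lb
Checking each oxide sum given the weights on record, versus the basis set out (summed amounts equal target values up to rounding of the answer):
  MgO: 27.43·0.4790 = 13.14 lb (target 13.14 lb)
  Li2O: 16.89·0.07480 + 118.3·0.04530 = 6.622 lb (target 6.622 lb)
  Al2O3: 45.63·0.9960 + 16.89·0.2743 + 118.3·0.1625 = 69.30 lb (target 69.30 lb)
  SiO2: 16.89·0.6358 + 118.3·0.7822 = 103.3 lb (target 103.3 lb)
  TiO2: 35.63·0.9899 = 35.27 lb (target 35.28 lb)
  Na2O: 38.66·0.5796 = 22.41 lb (target 22.41 lb)
Glass-mass sanity pass: Σ batch − LOI loss = 250.0 lb (the targets, summed, come to 250.0 lb; the stated basis being 250.0 lb — rounding explains the deltas).
Batch total: Σ batch = 282.5 lb; the LOI term Σ batch·LOI equals 32.52 lb; yield: glass divided by total = 88.49%.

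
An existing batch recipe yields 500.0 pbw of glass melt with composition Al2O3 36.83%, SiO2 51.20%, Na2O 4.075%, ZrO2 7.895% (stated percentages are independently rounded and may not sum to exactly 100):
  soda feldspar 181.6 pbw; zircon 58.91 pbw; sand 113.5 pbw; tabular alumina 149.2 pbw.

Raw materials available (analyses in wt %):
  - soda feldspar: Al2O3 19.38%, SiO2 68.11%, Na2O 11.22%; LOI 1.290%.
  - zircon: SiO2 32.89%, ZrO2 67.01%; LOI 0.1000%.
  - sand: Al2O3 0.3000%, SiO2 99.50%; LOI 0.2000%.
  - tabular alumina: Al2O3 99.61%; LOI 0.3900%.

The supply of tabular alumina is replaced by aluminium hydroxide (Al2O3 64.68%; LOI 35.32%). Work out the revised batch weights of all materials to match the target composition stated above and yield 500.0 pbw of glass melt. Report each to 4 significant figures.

Revised batch per 500.0 pbw glass melt:
  soda feldspar: 181.6 pbw
  zircon: 58.91 pbw
  sand: 113.5 pbw
  aluminium hydroxide: 229.8 pbw
Total batch = 583.8 pbw; LOI loss = 83.79 pbw

Rounding to four significant digits applies to every working value as displayed — the whole derivation maintains full float precision at each step — every reported result undergoes a single rounding — all derived quantities, including the four compositions, the totals, ignition loss, glass mass, the yield, are rebuilt from the batch weights on 500.0 pbw of glass in exact precision, exactly as printed in problem or answer.
Target masses of each oxide per 500.0 pbw glass melt:
  Al2O3: 36.83% × 500.0 = 184.2 pbw
  SiO2: 51.20% × 500.0 = 256.0 pbw
  Na2O: 4.075% × 500.0 = 20.38 pbw
  ZrO2: 7.895% × 500.0 = 39.48 pbw
Sums-versus-targets review given the weights on record, versus the basis set out (target by target, the sums agree up to rounding of the answer):
  Al2O3: 181.6·0.1938 + 113.5·0.003000 + 229.8·0.6468 = 184.2 pbw (target 184.2 pbw)
  SiO2: 181.6·0.6811 + 58.91·0.3289 + 113.5·0.9950 = 256.0 pbw (target 256.0 pbw)
  Na2O: 181.6·0.1122 = 20.38 pbw (target 20.38 pbw)
  ZrO2: 58.91·0.6701 = 39.48 pbw (target 39.48 pbw)
Glass-mass sanity pass: total batch − LOI = 500.0 pbw (summing oxide targets gives 500.0 pbw; against the stated basis, 500.0 pbw — gaps are rounding artifacts).
Total batch = Σ batch = 583.8 pbw; LOI removed, Σ of batch·LOI: 83.79 pbw; glass ÷ batch gives a yield of 85.65%.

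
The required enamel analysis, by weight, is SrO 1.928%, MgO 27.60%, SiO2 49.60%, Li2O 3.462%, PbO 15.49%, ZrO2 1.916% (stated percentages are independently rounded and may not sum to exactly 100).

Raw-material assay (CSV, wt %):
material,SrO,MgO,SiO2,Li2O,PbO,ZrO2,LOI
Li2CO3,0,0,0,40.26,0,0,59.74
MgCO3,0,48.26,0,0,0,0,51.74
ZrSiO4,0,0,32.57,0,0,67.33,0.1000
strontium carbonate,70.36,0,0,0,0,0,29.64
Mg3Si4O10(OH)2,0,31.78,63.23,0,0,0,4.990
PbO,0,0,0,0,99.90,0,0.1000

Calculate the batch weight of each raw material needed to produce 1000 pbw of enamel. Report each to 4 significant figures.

Batch per 1000 pbw enamel:
  Li2CO3: 85.99 pbw
  MgCO3: 64.99 pbw
  ZrSiO4: 28.46 pbw
  strontium carbonate: 27.40 pbw
  Mg3Si4O10(OH)2: 769.8 pbw
  PbO: 155.1 pbw
Total batch = 1132 pbw; LOI loss = 131.7 pbw; yield = 88.36%

All arithmetic maintains exact precision at every stage — rounding to four significant figures extends to every working value as printed. Each reported figure receives exactly one rounding — all derived quantities (the yield, LOI, totals, net glass mass, the six compositions) are recomputed from the weighed amounts on 1000 pbw of glass in full precision precisely as stated by question or answer.
Target masses of each oxide per 1000 pbw enamel:
  SrO: 1.928% × 1000 = 19.28 pbw
  MgO: 27.60% × 1000 = 276.0 pbw
  SiO2: 49.60% × 1000 = 496.0 pbw
  Li2O: 3.462% × 1000 = 34.62 pbw
  PbO: 15.49% × 1000 = 154.9 pbw
  ZrO2: 1.916% × 1000 = 19.16 pbw
Balance tally, oxide-wise, given the weights on record, per the basis as stated (summed amounts equal target values within answer rounding):
  SrO: 27.40·0.7036 = 19.28 pbw (target 19.28 pbw)
  MgO: 64.99·0.4826 + 769.8·0.3178 = 276.0 pbw (target 276.0 pbw)
  SiO2: 28.46·0.3257 + 769.8·0.6323 = 496.0 pbw (target 496.0 pbw)
  Li2O: 85.99·0.4026 = 34.62 pbw (target 34.62 pbw)
  PbO: 155.1·0.9990 = 154.9 pbw (target 154.9 pbw)
  ZrO2: 28.46·0.6733 = 19.16 pbw (target 19.16 pbw)
Glass mass check: total charge less LOI = 1000 pbw (per-oxide target masses sum to 1000 pbw; stated basis 1000 pbw — differing by rounding only).
Whole-batch sum: Σ batch = 1132 pbw; loss to ignition Σ batch·LOI = 131.7 pbw; yield = glass ÷ total batch = 88.36%.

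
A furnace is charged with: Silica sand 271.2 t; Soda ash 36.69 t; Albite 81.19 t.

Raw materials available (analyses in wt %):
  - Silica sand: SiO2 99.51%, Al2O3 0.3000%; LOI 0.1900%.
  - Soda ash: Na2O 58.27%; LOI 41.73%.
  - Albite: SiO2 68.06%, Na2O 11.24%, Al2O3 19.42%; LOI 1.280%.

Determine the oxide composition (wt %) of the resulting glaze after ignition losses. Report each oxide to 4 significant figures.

All arithmetic keeps full precision all the way through; values along the way are shown, rounded to four significant digits, in the printout; each reported figure takes exactly one rounding; the derived quantities (LOI, three oxide percentages, the totals, glass mass, yield) are computed from the batch weights for 372.2 t of glass in exact precision precisely as stated by the question or the answer.
Oxide-by-oxide delivered mass:
  SiO2: 271.2·0.9951 + 81.19·0.6806 = 325.1 t
  Na2O: 36.69·0.5827 + 81.19·0.1124 = 30.51 t
  Al2O3: 271.2·0.003000 + 81.19·0.1942 = 16.58 t
LOI: 271.2·0.001900 + 36.69·0.4173 + 81.19·0.01280 = 16.87 t
Glass = total batch minus LOI = 389.1 − 16.87 = 372.2 t (= the summed oxide contributions)
each oxide over glass, ×100, is wt %

Glass mass = 372.2 t (batch 389.1 − LOI 16.87).
Composition: SiO2 87.35%, Na2O 8.196%, Al2O3 4.455%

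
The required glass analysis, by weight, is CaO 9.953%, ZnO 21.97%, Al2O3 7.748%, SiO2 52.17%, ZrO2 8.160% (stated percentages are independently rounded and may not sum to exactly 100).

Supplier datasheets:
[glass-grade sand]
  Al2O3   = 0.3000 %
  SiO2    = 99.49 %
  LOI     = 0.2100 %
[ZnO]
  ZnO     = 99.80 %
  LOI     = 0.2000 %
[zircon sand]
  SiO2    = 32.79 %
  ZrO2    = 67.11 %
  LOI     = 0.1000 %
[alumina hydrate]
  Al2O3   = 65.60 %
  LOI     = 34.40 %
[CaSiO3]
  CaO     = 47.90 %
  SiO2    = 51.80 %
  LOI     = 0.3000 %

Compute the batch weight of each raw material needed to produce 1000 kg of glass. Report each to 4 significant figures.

The whole derivation runs at full float precision from start to finish; intermediates are displayed (rounded to 4 significant figures) within the worked lines; every reported value takes a single rounding; all derived quantities (net glass mass, the five compositions, LOI, yield, the totals) are carried from the weighed amounts for 1000 kg of glass in full precision, precisely as stated by the question or the answer.
Oxide-by-oxide targets in 1000 kg glass:
  CaO: 9.953% × 1000 = 99.53 kg
  ZnO: 21.97% × 1000 = 219.7 kg
  Al2O3: 7.748% × 1000 = 77.48 kg
  SiO2: 52.17% × 1000 = 521.7 kg
  ZrO2: 8.160% × 1000 = 81.60 kg
Sums-versus-targets review per the reported batch figures, per the basis as stated (target by target, the sums agree modulo rounding of the values):
  CaO: 207.8·0.4790 = 99.54 kg (target 99.53 kg)
  ZnO: 220.1·0.9980 = 219.7 kg (target 219.7 kg)
  Al2O3: 376.1·0.003000 + 116.4·0.6560 = 77.49 kg (target 77.48 kg)
  SiO2: 376.1·0.9949 + 121.6·0.3279 + 207.8·0.5180 = 521.7 kg (target 521.7 kg)
  ZrO2: 121.6·0.6711 = 81.61 kg (target 81.60 kg)
Glass-mass sanity pass: batch Σ − ignition loss = 1000 kg (summing oxide targets gives 1000 kg; with the basis standing at 1000 kg — a pure rounding effect).
Batch grand total — Σ batch = 1042 kg; LOI loss = Σ batch·LOI = 42.02 kg; yield: glass divided by total = 95.97%.

Batch per 1000 kg glass:
  glass-grade sand: 376.1 kg
  ZnO: 220.1 kg
  zircon sand: 121.6 kg
  alumina hydrate: 116.4 kg
  CaSiO3: 207.8 kg
Total batch = 1042 kg; LOI loss = 42.02 kg; yield = 95.97%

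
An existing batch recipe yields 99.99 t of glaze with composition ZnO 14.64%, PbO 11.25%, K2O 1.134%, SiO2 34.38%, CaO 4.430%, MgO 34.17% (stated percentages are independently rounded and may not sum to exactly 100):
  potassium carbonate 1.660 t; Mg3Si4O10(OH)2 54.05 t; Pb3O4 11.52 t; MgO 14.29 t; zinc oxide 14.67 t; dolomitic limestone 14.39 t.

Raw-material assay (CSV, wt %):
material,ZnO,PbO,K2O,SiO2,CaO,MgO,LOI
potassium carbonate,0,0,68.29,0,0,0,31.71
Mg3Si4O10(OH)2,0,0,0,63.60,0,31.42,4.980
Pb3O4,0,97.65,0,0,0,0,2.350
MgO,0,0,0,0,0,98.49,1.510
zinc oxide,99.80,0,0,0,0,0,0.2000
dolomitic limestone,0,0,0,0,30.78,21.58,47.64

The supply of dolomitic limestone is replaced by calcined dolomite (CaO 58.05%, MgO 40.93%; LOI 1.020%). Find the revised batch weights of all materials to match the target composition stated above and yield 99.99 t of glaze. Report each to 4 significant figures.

Revised batch per 99.99 t glaze:
  potassium carbonate: 1.660 t
  Mg3Si4O10(OH)2: 54.05 t
  Pb3O4: 11.52 t
  MgO: 14.28 t
  zinc oxide: 14.67 t
  calcined dolomite: 7.631 t
Total batch = 103.8 t; LOI loss = 3.812 t

Full float precision is maintained from start to finish. Mid-chain values are shown, rounded to 4 significant figures, alongside each step. Every reported number is rounded once only; derived quantities, which include six oxide percentages, the totals, the yield, glass mass, LOI, are re-derived at exact precision, exactly as printed in the question or the answer, from the weighed amounts per 99.99 t of glass.
Oxide-by-oxide targets in 99.99 t glaze:
  ZnO: 14.64% × 99.99 = 14.64 t
  PbO: 11.25% × 99.99 = 11.25 t
  K2O: 1.134% × 99.99 = 1.134 t
  SiO2: 34.38% × 99.99 = 34.38 t
  CaO: 4.430% × 99.99 = 4.430 t
  MgO: 34.17% × 99.99 = 34.17 t
Balance tally, oxide-wise, using the reported weights, under the basis named above (sums match the target masses given rounding of the digits):
  ZnO: 14.67·0.9980 = 14.64 t (target 14.64 t)
  PbO: 11.52·0.9765 = 11.25 t (target 11.25 t)
  K2O: 1.660·0.6829 = 1.134 t (target 1.134 t)
  SiO2: 54.05·0.6360 = 34.38 t (target 34.38 t)
  CaO: 7.631·0.5805 = 4.430 t (target 4.430 t)
  MgO: 54.05·0.3142 + 14.28·0.9849 + 7.631·0.4093 = 34.17 t (target 34.17 t)
Consistency of the glass mass: net batch after ignition = 100.0 t (the Σ of target masses is 99.99 t; stated basis 99.99 t — deltas are rounding alone).
Summing the batch: Σ batch = 103.8 t; the LOI term Σ batch·LOI equals 3.812 t; yield: glass divided by total = 96.33%.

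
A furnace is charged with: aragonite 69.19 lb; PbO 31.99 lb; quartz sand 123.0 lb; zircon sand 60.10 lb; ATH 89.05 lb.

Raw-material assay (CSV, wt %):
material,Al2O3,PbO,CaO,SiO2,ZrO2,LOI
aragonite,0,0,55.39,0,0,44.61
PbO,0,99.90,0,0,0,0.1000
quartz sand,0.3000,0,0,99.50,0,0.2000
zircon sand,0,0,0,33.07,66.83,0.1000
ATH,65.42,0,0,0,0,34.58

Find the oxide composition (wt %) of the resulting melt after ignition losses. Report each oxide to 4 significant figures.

Glass mass = 311.3 lb (batch 373.3 − LOI 62.00).
Composition: Al2O3 18.83%, PbO 10.26%, CaO 12.31%, SiO2 45.69%, ZrO2 12.90%

The intermediate values are displayed (rounded to four significant figures) in the working. The working math maintains full precision at every stage. A single rounding completes each reported result — derived quantities are recomputed in exact precision (net glass mass, totals, the yield, the five compositions, LOI) starting from the weights at 311.3 lb of glass, as given in the problem or answer text.
Mass of each oxide from the mix:
  Al2O3: 123.0·0.003000 + 89.05·0.6542 = 58.63 lb
  PbO: 31.99·0.9990 = 31.96 lb
  CaO: 69.19·0.5539 = 38.32 lb
  SiO2: 123.0·0.9950 + 60.10·0.3307 = 142.3 lb
  ZrO2: 60.10·0.6683 = 40.16 lb
LOI: 69.19·0.4461 + 31.99·0.001000 + 123.0·0.002000 + 60.10·0.001000 + 89.05·0.3458 = 62.00 lb
Glass mass = batch − LOI = 373.3 − 62.00 = 311.3 lb (the oxide masses sum to this)
wt %: oxide over glass, times 100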